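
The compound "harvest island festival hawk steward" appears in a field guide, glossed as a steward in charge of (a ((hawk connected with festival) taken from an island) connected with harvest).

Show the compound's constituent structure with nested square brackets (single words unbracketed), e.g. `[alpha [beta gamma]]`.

Overall it is a kind of steward; the modifier is "harvest island festival hawk".
Within "harvest island festival hawk", the head is "hawk" (specifically "island festival hawk") and the modifier is "harvest".
Within "island festival hawk", the head is "hawk" (specifically "festival hawk") and the modifier is "island".
Within "festival hawk", the head is "hawk" and the modifier is "festival".
So the structure is [[harvest [island [festival hawk]]] steward].

[[harvest [island [festival hawk]]] steward]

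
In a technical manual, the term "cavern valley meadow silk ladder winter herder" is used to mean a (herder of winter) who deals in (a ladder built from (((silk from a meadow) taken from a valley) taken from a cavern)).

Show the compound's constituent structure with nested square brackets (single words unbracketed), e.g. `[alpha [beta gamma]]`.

Whole compound: head "herder" (specifically "winter herder"), modifier "cavern valley meadow silk ladder".
Inside "cavern valley meadow silk ladder": head "ladder", modifier "cavern valley meadow silk".
Inside "cavern valley meadow silk": head "silk" (specifically "valley meadow silk"), modifier "cavern".
Inside "valley meadow silk": head "silk" (specifically "meadow silk"), modifier "valley".
Inside "meadow silk": head "silk", modifier "meadow".
Inside "winter herder": head "herder", modifier "winter".
Putting it together: [[[cavern [valley [meadow silk]]] ladder] [winter herder]].

[[[cavern [valley [meadow silk]]] ladder] [winter herder]]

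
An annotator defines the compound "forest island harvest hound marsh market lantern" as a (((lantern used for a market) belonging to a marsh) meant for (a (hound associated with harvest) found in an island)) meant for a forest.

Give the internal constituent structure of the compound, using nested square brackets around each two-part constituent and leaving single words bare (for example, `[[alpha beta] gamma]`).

At the top level: head "lantern" (specifically "island harvest hound marsh market lantern"); modifier "forest".
Inside "island harvest hound marsh market lantern": head "lantern" (specifically "marsh market lantern"), modifier "island harvest hound".
Inside "island harvest hound": head "hound" (specifically "harvest hound"), modifier "island".
Inside "harvest hound": head "hound", modifier "harvest".
Inside "marsh market lantern": head "lantern" (specifically "market lantern"), modifier "marsh".
Inside "market lantern": head "lantern", modifier "market".
Putting it together: [forest [[island [harvest hound]] [marsh [market lantern]]]].

[forest [[island [harvest hound]] [marsh [market lantern]]]]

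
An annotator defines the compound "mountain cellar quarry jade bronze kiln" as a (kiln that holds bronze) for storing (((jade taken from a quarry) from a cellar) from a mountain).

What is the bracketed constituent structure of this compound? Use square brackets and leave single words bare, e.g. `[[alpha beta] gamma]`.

The outermost head in the paraphrase is "kiln" (specifically "bronze kiln"), modified by "mountain cellar quarry jade".
"mountain cellar quarry jade" → head "jade" (specifically "cellar quarry jade"), modifier "mountain".
"cellar quarry jade" → head "jade" (specifically "quarry jade"), modifier "cellar".
"quarry jade" → head "jade", modifier "quarry".
"bronze kiln" → head "kiln", modifier "bronze".
So the structure is [[mountain [cellar [quarry jade]]] [bronze kiln]].

[[mountain [cellar [quarry jade]]] [bronze kiln]]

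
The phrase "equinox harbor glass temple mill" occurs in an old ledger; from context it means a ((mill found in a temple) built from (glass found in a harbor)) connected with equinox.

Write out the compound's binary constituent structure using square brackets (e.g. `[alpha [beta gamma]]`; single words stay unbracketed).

At the top level: head "mill" (specifically "harbor glass temple mill"); modifier "equinox".
Within "harbor glass temple mill", the head is "mill" (specifically "temple mill") and the modifier is "harbor glass".
Within "harbor glass", the head is "glass" and the modifier is "harbor".
Within "temple mill", the head is "mill" and the modifier is "temple".
So the structure is [equinox [[harbor glass] [temple mill]]].

[equinox [[harbor glass] [temple mill]]]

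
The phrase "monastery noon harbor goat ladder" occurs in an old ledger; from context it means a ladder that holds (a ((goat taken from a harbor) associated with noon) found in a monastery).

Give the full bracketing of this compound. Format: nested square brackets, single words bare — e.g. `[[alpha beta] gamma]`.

Overall it is a kind of ladder; the modifier is "monastery noon harbor goat".
Within "monastery noon harbor goat", the head is "goat" (specifically "noon harbor goat") and the modifier is "monastery".
Within "noon harbor goat", the head is "goat" (specifically "harbor goat") and the modifier is "noon".
Within "harbor goat", the head is "goat" and the modifier is "harbor".
Putting it together: [[monastery [noon [harbor goat]]] ladder].

[[monastery [noon [harbor goat]]] ladder]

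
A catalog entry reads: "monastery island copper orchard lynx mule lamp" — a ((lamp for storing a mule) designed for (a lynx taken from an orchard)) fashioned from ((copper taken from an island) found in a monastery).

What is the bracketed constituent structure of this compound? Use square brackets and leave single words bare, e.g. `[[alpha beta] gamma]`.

Overall it is a kind of lamp (specifically "orchard lynx mule lamp"); the modifier is "monastery island copper".
Within "monastery island copper", the head is "copper" (specifically "island copper") and the modifier is "monastery".
Within "island copper", the head is "copper" and the modifier is "island".
Within "orchard lynx mule lamp", the head is "lamp" (specifically "mule lamp") and the modifier is "orchard lynx".
Within "orchard lynx", the head is "lynx" and the modifier is "orchard".
Within "mule lamp", the head is "lamp" and the modifier is "mule".
Putting it together: [[monastery [island copper]] [[orchard lynx] [mule lamp]]].

[[monastery [island copper]] [[orchard lynx] [mule lamp]]]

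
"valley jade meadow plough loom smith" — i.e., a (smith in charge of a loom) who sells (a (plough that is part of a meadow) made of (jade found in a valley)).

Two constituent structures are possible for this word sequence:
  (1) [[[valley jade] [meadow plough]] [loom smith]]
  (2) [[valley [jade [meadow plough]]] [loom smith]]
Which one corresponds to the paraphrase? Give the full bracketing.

The paraphrase's head is the "smith" part ("loom smith"); its modifier is "valley jade meadow plough".
That top-level split, carried through the inner groups, gives [[[valley jade] [meadow plough]] [loom smith]].

[[[valley jade] [meadow plough]] [loom smith]]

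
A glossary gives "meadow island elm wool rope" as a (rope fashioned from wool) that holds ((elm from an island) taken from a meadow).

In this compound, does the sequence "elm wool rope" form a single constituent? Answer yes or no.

no

The top-level split is [meadow island elm] [wool rope]; the full structure is [[meadow [island elm]] [wool rope]].
"elm wool rope" straddles a constituent boundary, so it is not a single unit.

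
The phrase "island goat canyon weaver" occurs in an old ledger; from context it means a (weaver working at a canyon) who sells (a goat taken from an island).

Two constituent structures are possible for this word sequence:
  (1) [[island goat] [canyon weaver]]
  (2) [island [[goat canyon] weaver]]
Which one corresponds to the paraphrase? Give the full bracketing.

The paraphrase's head is the "weaver" part ("canyon weaver"); its modifier is "island goat".
That top-level split, carried through the inner groups, gives [[island goat] [canyon weaver]].

[[island goat] [canyon weaver]]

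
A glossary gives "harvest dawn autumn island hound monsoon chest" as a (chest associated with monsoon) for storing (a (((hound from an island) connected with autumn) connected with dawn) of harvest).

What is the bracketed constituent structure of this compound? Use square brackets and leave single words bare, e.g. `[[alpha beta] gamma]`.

[[harvest [dawn [autumn [island hound]]]] [monsoon chest]]

At the top level: head "chest" (specifically "monsoon chest"); modifier "harvest dawn autumn island hound".
Inside "harvest dawn autumn island hound": head "hound" (specifically "dawn autumn island hound"), modifier "harvest".
Inside "dawn autumn island hound": head "hound" (specifically "autumn island hound"), modifier "dawn".
Inside "autumn island hound": head "hound" (specifically "island hound"), modifier "autumn".
Inside "island hound": head "hound", modifier "island".
Inside "monsoon chest": head "chest", modifier "monsoon".
So the structure is [[harvest [dawn [autumn [island hound]]]] [monsoon chest]].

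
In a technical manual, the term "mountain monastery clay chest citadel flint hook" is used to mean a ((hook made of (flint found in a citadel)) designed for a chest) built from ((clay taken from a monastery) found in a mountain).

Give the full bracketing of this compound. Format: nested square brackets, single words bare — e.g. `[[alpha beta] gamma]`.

The outermost head in the paraphrase is "hook" (specifically "chest citadel flint hook"), modified by "mountain monastery clay".
"mountain monastery clay" → head "clay" (specifically "monastery clay"), modifier "mountain".
"monastery clay" → head "clay", modifier "monastery".
"chest citadel flint hook" → head "hook" (specifically "citadel flint hook"), modifier "chest".
"citadel flint hook" → head "hook", modifier "citadel flint".
"citadel flint" → head "flint", modifier "citadel".
Putting it together: [[mountain [monastery clay]] [chest [[citadel flint] hook]]].

[[mountain [monastery clay]] [chest [[citadel flint] hook]]]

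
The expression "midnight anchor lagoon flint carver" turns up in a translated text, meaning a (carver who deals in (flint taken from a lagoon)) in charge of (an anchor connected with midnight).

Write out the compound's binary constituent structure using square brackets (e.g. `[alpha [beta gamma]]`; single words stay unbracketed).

The outermost head in the paraphrase is "carver" (specifically "lagoon flint carver"), modified by "midnight anchor".
Within "midnight anchor", the head is "anchor" and the modifier is "midnight".
Within "lagoon flint carver", the head is "carver" and the modifier is "lagoon flint".
Within "lagoon flint", the head is "flint" and the modifier is "lagoon".
Assembled: [[midnight anchor] [[lagoon flint] carver]].

[[midnight anchor] [[lagoon flint] carver]]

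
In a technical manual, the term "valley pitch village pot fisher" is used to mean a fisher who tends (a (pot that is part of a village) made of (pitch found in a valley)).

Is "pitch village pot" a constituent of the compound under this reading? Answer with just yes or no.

no

The top-level split is [valley pitch village pot] [fisher]; the full structure is [[[valley pitch] [village pot]] fisher].
"pitch village pot" straddles a constituent boundary, so it is not a single unit.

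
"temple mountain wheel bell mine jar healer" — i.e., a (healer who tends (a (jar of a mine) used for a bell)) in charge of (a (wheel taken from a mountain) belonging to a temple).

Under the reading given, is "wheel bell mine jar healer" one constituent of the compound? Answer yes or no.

no

The top-level split is [temple mountain wheel] [bell mine jar healer]; the full structure is [[temple [mountain wheel]] [[bell [mine jar]] healer]].
"wheel bell mine jar healer" straddles a constituent boundary, so it is not a single unit.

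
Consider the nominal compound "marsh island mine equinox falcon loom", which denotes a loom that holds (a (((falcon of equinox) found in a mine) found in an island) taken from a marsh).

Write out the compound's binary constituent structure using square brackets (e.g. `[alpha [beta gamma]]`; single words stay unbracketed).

Whole compound: head "loom", modifier "marsh island mine equinox falcon".
"marsh island mine equinox falcon" → head "falcon" (specifically "island mine equinox falcon"), modifier "marsh".
"island mine equinox falcon" → head "falcon" (specifically "mine equinox falcon"), modifier "island".
"mine equinox falcon" → head "falcon" (specifically "equinox falcon"), modifier "mine".
"equinox falcon" → head "falcon", modifier "equinox".
Assembled: [[marsh [island [mine [equinox falcon]]]] loom].

[[marsh [island [mine [equinox falcon]]]] loom]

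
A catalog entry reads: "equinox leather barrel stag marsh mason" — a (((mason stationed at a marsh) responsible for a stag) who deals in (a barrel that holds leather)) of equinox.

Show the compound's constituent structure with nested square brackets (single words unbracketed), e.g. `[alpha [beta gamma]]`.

Overall it is a kind of mason (specifically "leather barrel stag marsh mason"); the modifier is "equinox".
"leather barrel stag marsh mason" → head "mason" (specifically "stag marsh mason"), modifier "leather barrel".
"leather barrel" → head "barrel", modifier "leather".
"stag marsh mason" → head "mason" (specifically "marsh mason"), modifier "stag".
"marsh mason" → head "mason", modifier "marsh".
Assembled: [equinox [[leather barrel] [stag [marsh mason]]]].

[equinox [[leather barrel] [stag [marsh mason]]]]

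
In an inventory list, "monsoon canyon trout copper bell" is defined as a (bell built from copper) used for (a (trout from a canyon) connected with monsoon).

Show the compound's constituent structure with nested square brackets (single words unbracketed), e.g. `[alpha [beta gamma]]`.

[[monsoon [canyon trout]] [copper bell]]

Overall it is a kind of bell (specifically "copper bell"); the modifier is "monsoon canyon trout".
Within "monsoon canyon trout", the head is "trout" (specifically "canyon trout") and the modifier is "monsoon".
Within "canyon trout", the head is "trout" and the modifier is "canyon".
Within "copper bell", the head is "bell" and the modifier is "copper".
So the structure is [[monsoon [canyon trout]] [copper bell]].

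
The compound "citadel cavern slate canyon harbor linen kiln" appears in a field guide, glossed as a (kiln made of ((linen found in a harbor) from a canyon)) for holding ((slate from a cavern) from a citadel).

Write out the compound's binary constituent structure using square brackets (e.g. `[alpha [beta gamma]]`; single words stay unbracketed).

[[citadel [cavern slate]] [[canyon [harbor linen]] kiln]]

Overall it is a kind of kiln (specifically "canyon harbor linen kiln"); the modifier is "citadel cavern slate".
Within "citadel cavern slate", the head is "slate" (specifically "cavern slate") and the modifier is "citadel".
Within "cavern slate", the head is "slate" and the modifier is "cavern".
Within "canyon harbor linen kiln", the head is "kiln" and the modifier is "canyon harbor linen".
Within "canyon harbor linen", the head is "linen" (specifically "harbor linen") and the modifier is "canyon".
Within "harbor linen", the head is "linen" and the modifier is "harbor".
Assembled: [[citadel [cavern slate]] [[canyon [harbor linen]] kiln]].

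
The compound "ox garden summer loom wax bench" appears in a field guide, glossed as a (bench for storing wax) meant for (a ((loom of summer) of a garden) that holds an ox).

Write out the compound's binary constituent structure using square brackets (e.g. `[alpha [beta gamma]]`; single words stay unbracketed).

Overall it is a kind of bench (specifically "wax bench"); the modifier is "ox garden summer loom".
Inside "ox garden summer loom": head "loom" (specifically "garden summer loom"), modifier "ox".
Inside "garden summer loom": head "loom" (specifically "summer loom"), modifier "garden".
Inside "summer loom": head "loom", modifier "summer".
Inside "wax bench": head "bench", modifier "wax".
Assembled: [[ox [garden [summer loom]]] [wax bench]].

[[ox [garden [summer loom]]] [wax bench]]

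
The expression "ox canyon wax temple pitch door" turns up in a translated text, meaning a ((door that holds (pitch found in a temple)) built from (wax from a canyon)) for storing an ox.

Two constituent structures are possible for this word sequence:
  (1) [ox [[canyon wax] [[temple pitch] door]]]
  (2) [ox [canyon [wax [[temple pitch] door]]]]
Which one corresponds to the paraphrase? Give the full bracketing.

[ox [[canyon wax] [[temple pitch] door]]]

The paraphrase's head is the "door" part ("canyon wax temple pitch door"); its modifier is "ox".
That top-level split, carried through the inner groups, gives [ox [[canyon wax] [[temple pitch] door]]].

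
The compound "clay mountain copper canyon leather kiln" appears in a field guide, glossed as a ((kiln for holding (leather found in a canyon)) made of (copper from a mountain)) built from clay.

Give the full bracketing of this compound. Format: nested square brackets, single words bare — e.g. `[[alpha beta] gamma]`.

At the top level: head "kiln" (specifically "mountain copper canyon leather kiln"); modifier "clay".
Inside "mountain copper canyon leather kiln": head "kiln" (specifically "canyon leather kiln"), modifier "mountain copper".
Inside "mountain copper": head "copper", modifier "mountain".
Inside "canyon leather kiln": head "kiln", modifier "canyon leather".
Inside "canyon leather": head "leather", modifier "canyon".
Putting it together: [clay [[mountain copper] [[canyon leather] kiln]]].

[clay [[mountain copper] [[canyon leather] kiln]]]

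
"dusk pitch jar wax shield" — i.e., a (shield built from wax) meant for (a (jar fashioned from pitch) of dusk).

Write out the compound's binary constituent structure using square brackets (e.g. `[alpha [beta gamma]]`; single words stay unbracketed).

[[dusk [pitch jar]] [wax shield]]

At the top level: head "shield" (specifically "wax shield"); modifier "dusk pitch jar".
"dusk pitch jar" → head "jar" (specifically "pitch jar"), modifier "dusk".
"pitch jar" → head "jar", modifier "pitch".
"wax shield" → head "shield", modifier "wax".
So the structure is [[dusk [pitch jar]] [wax shield]].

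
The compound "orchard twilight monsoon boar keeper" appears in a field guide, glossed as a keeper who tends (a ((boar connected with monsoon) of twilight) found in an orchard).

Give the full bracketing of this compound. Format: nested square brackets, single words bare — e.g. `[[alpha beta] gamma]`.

[[orchard [twilight [monsoon boar]]] keeper]

At the top level: head "keeper"; modifier "orchard twilight monsoon boar".
Inside "orchard twilight monsoon boar": head "boar" (specifically "twilight monsoon boar"), modifier "orchard".
Inside "twilight monsoon boar": head "boar" (specifically "monsoon boar"), modifier "twilight".
Inside "monsoon boar": head "boar", modifier "monsoon".
Putting it together: [[orchard [twilight [monsoon boar]]] keeper].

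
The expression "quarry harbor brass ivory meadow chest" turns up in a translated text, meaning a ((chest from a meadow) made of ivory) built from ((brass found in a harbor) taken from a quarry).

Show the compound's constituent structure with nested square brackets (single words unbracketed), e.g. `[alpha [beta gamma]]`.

The outermost head in the paraphrase is "chest" (specifically "ivory meadow chest"), modified by "quarry harbor brass".
Inside "quarry harbor brass": head "brass" (specifically "harbor brass"), modifier "quarry".
Inside "harbor brass": head "brass", modifier "harbor".
Inside "ivory meadow chest": head "chest" (specifically "meadow chest"), modifier "ivory".
Inside "meadow chest": head "chest", modifier "meadow".
So the structure is [[quarry [harbor brass]] [ivory [meadow chest]]].

[[quarry [harbor brass]] [ivory [meadow chest]]]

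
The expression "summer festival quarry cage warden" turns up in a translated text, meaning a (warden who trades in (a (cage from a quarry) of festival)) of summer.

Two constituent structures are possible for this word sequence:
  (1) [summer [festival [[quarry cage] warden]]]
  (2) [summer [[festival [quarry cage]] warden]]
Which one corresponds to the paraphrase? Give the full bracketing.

[summer [[festival [quarry cage]] warden]]

The paraphrase's head is the "warden" part ("festival quarry cage warden"); its modifier is "summer".
That top-level split, carried through the inner groups, gives [summer [[festival [quarry cage]] warden]].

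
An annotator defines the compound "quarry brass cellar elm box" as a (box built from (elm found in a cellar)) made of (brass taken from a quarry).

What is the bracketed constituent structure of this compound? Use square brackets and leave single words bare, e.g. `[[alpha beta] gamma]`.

Overall it is a kind of box (specifically "cellar elm box"); the modifier is "quarry brass".
Inside "quarry brass": head "brass", modifier "quarry".
Inside "cellar elm box": head "box", modifier "cellar elm".
Inside "cellar elm": head "elm", modifier "cellar".
So the structure is [[quarry brass] [[cellar elm] box]].

[[quarry brass] [[cellar elm] box]]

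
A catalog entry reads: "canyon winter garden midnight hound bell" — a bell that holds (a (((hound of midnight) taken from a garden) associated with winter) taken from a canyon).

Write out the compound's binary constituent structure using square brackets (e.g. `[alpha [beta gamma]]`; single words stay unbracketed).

The outermost head in the paraphrase is "bell", modified by "canyon winter garden midnight hound".
Inside "canyon winter garden midnight hound": head "hound" (specifically "winter garden midnight hound"), modifier "canyon".
Inside "winter garden midnight hound": head "hound" (specifically "garden midnight hound"), modifier "winter".
Inside "garden midnight hound": head "hound" (specifically "midnight hound"), modifier "garden".
Inside "midnight hound": head "hound", modifier "midnight".
So the structure is [[canyon [winter [garden [midnight hound]]]] bell].

[[canyon [winter [garden [midnight hound]]]] bell]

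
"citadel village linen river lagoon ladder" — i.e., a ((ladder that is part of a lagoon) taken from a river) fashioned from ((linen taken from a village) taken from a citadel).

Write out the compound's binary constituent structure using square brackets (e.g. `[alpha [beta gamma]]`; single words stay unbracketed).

Whole compound: head "ladder" (specifically "river lagoon ladder"), modifier "citadel village linen".
Inside "citadel village linen": head "linen" (specifically "village linen"), modifier "citadel".
Inside "village linen": head "linen", modifier "village".
Inside "river lagoon ladder": head "ladder" (specifically "lagoon ladder"), modifier "river".
Inside "lagoon ladder": head "ladder", modifier "lagoon".
So the structure is [[citadel [village linen]] [river [lagoon ladder]]].

[[citadel [village linen]] [river [lagoon ladder]]]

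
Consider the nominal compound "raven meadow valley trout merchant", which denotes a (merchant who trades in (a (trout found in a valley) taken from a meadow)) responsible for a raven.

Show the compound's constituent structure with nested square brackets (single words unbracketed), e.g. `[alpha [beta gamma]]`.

At the top level: head "merchant" (specifically "meadow valley trout merchant"); modifier "raven".
Within "meadow valley trout merchant", the head is "merchant" and the modifier is "meadow valley trout".
Within "meadow valley trout", the head is "trout" (specifically "valley trout") and the modifier is "meadow".
Within "valley trout", the head is "trout" and the modifier is "valley".
So the structure is [raven [[meadow [valley trout]] merchant]].

[raven [[meadow [valley trout]] merchant]]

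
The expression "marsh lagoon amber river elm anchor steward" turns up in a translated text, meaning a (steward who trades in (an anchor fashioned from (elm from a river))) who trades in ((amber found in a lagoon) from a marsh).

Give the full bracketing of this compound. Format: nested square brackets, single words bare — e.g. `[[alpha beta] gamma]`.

[[marsh [lagoon amber]] [[[river elm] anchor] steward]]

The outermost head in the paraphrase is "steward" (specifically "river elm anchor steward"), modified by "marsh lagoon amber".
Within "marsh lagoon amber", the head is "amber" (specifically "lagoon amber") and the modifier is "marsh".
Within "lagoon amber", the head is "amber" and the modifier is "lagoon".
Within "river elm anchor steward", the head is "steward" and the modifier is "river elm anchor".
Within "river elm anchor", the head is "anchor" and the modifier is "river elm".
Within "river elm", the head is "elm" and the modifier is "river".
Assembled: [[marsh [lagoon amber]] [[[river elm] anchor] steward]].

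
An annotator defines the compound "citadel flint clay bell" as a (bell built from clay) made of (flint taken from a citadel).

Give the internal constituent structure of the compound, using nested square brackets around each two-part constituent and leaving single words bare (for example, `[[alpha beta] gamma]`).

Overall it is a kind of bell (specifically "clay bell"); the modifier is "citadel flint".
Within "citadel flint", the head is "flint" and the modifier is "citadel".
Within "clay bell", the head is "bell" and the modifier is "clay".
Putting it together: [[citadel flint] [clay bell]].

[[citadel flint] [clay bell]]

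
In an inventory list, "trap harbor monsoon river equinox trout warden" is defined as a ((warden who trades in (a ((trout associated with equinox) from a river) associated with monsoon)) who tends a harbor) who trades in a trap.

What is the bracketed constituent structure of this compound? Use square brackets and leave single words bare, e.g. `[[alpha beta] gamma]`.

At the top level: head "warden" (specifically "harbor monsoon river equinox trout warden"); modifier "trap".
Within "harbor monsoon river equinox trout warden", the head is "warden" (specifically "monsoon river equinox trout warden") and the modifier is "harbor".
Within "monsoon river equinox trout warden", the head is "warden" and the modifier is "monsoon river equinox trout".
Within "monsoon river equinox trout", the head is "trout" (specifically "river equinox trout") and the modifier is "monsoon".
Within "river equinox trout", the head is "trout" (specifically "equinox trout") and the modifier is "river".
Within "equinox trout", the head is "trout" and the modifier is "equinox".
So the structure is [trap [harbor [[monsoon [river [equinox trout]]] warden]]].

[trap [harbor [[monsoon [river [equinox trout]]] warden]]]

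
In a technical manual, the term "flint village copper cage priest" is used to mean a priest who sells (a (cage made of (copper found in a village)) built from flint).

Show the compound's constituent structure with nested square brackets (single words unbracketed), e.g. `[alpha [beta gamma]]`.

Overall it is a kind of priest; the modifier is "flint village copper cage".
Inside "flint village copper cage": head "cage" (specifically "village copper cage"), modifier "flint".
Inside "village copper cage": head "cage", modifier "village copper".
Inside "village copper": head "copper", modifier "village".
Assembled: [[flint [[village copper] cage]] priest].

[[flint [[village copper] cage]] priest]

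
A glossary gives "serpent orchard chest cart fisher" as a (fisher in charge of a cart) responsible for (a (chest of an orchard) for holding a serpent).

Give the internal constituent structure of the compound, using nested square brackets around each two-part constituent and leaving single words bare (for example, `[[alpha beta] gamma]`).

[[serpent [orchard chest]] [cart fisher]]

The outermost head in the paraphrase is "fisher" (specifically "cart fisher"), modified by "serpent orchard chest".
Inside "serpent orchard chest": head "chest" (specifically "orchard chest"), modifier "serpent".
Inside "orchard chest": head "chest", modifier "orchard".
Inside "cart fisher": head "fisher", modifier "cart".
So the structure is [[serpent [orchard chest]] [cart fisher]].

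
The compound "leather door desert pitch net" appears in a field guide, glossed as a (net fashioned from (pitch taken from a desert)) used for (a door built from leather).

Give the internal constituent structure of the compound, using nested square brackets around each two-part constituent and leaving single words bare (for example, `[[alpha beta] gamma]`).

Overall it is a kind of net (specifically "desert pitch net"); the modifier is "leather door".
Inside "leather door": head "door", modifier "leather".
Inside "desert pitch net": head "net", modifier "desert pitch".
Inside "desert pitch": head "pitch", modifier "desert".
So the structure is [[leather door] [[desert pitch] net]].

[[leather door] [[desert pitch] net]]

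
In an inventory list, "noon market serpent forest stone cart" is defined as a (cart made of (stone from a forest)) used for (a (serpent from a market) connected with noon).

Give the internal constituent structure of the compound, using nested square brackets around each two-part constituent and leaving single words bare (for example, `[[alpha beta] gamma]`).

Whole compound: head "cart" (specifically "forest stone cart"), modifier "noon market serpent".
Within "noon market serpent", the head is "serpent" (specifically "market serpent") and the modifier is "noon".
Within "market serpent", the head is "serpent" and the modifier is "market".
Within "forest stone cart", the head is "cart" and the modifier is "forest stone".
Within "forest stone", the head is "stone" and the modifier is "forest".
Assembled: [[noon [market serpent]] [[forest stone] cart]].

[[noon [market serpent]] [[forest stone] cart]]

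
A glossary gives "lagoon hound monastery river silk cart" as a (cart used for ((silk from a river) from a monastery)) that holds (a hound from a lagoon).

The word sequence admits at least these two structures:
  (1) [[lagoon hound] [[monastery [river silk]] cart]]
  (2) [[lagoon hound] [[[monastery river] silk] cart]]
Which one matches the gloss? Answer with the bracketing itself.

[[lagoon hound] [[monastery [river silk]] cart]]

The paraphrase's head is the "cart" part ("monastery river silk cart"); its modifier is "lagoon hound".
That top-level split, carried through the inner groups, gives [[lagoon hound] [[monastery [river silk]] cart]].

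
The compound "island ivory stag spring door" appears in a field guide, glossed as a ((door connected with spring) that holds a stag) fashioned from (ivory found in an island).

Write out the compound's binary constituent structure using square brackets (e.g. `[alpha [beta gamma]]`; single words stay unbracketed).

Overall it is a kind of door (specifically "stag spring door"); the modifier is "island ivory".
"island ivory" → head "ivory", modifier "island".
"stag spring door" → head "door" (specifically "spring door"), modifier "stag".
"spring door" → head "door", modifier "spring".
So the structure is [[island ivory] [stag [spring door]]].

[[island ivory] [stag [spring door]]]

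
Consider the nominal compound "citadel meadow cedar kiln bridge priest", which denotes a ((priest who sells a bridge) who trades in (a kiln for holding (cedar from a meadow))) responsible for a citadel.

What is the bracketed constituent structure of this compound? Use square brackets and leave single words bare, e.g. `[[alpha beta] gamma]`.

At the top level: head "priest" (specifically "meadow cedar kiln bridge priest"); modifier "citadel".
Within "meadow cedar kiln bridge priest", the head is "priest" (specifically "bridge priest") and the modifier is "meadow cedar kiln".
Within "meadow cedar kiln", the head is "kiln" and the modifier is "meadow cedar".
Within "meadow cedar", the head is "cedar" and the modifier is "meadow".
Within "bridge priest", the head is "priest" and the modifier is "bridge".
Putting it together: [citadel [[[meadow cedar] kiln] [bridge priest]]].

[citadel [[[meadow cedar] kiln] [bridge priest]]]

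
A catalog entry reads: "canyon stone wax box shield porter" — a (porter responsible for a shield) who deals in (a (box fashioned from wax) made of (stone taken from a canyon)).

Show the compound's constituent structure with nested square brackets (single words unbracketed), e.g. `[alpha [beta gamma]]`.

[[[canyon stone] [wax box]] [shield porter]]

Overall it is a kind of porter (specifically "shield porter"); the modifier is "canyon stone wax box".
Inside "canyon stone wax box": head "box" (specifically "wax box"), modifier "canyon stone".
Inside "canyon stone": head "stone", modifier "canyon".
Inside "wax box": head "box", modifier "wax".
Inside "shield porter": head "porter", modifier "shield".
Putting it together: [[[canyon stone] [wax box]] [shield porter]].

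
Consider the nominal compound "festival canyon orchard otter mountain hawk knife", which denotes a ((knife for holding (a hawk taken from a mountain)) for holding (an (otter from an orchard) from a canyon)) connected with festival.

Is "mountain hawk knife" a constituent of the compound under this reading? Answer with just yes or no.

The paraphrase groups the words so that "mountain hawk knife" is one unit: it corresponds to a single parenthesized sub-phrase.
The full structure is [festival [[canyon [orchard otter]] [[mountain hawk] knife]]], in which [mountain hawk knife] is a constituent.

yes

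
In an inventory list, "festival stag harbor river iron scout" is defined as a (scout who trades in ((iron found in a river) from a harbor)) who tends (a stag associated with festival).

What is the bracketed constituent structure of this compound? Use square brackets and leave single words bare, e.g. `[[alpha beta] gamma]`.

[[festival stag] [[harbor [river iron]] scout]]

The outermost head in the paraphrase is "scout" (specifically "harbor river iron scout"), modified by "festival stag".
Within "festival stag", the head is "stag" and the modifier is "festival".
Within "harbor river iron scout", the head is "scout" and the modifier is "harbor river iron".
Within "harbor river iron", the head is "iron" (specifically "river iron") and the modifier is "harbor".
Within "river iron", the head is "iron" and the modifier is "river".
Assembled: [[festival stag] [[harbor [river iron]] scout]].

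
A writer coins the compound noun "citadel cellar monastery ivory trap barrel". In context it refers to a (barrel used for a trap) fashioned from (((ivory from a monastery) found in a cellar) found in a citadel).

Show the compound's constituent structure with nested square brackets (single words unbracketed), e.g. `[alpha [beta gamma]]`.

Whole compound: head "barrel" (specifically "trap barrel"), modifier "citadel cellar monastery ivory".
"citadel cellar monastery ivory" → head "ivory" (specifically "cellar monastery ivory"), modifier "citadel".
"cellar monastery ivory" → head "ivory" (specifically "monastery ivory"), modifier "cellar".
"monastery ivory" → head "ivory", modifier "monastery".
"trap barrel" → head "barrel", modifier "trap".
Putting it together: [[citadel [cellar [monastery ivory]]] [trap barrel]].

[[citadel [cellar [monastery ivory]]] [trap barrel]]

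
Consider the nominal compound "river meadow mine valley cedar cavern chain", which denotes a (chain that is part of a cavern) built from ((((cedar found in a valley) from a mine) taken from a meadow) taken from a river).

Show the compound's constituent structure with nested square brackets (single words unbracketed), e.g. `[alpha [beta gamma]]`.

[[river [meadow [mine [valley cedar]]]] [cavern chain]]

Whole compound: head "chain" (specifically "cavern chain"), modifier "river meadow mine valley cedar".
"river meadow mine valley cedar" → head "cedar" (specifically "meadow mine valley cedar"), modifier "river".
"meadow mine valley cedar" → head "cedar" (specifically "mine valley cedar"), modifier "meadow".
"mine valley cedar" → head "cedar" (specifically "valley cedar"), modifier "mine".
"valley cedar" → head "cedar", modifier "valley".
"cavern chain" → head "chain", modifier "cavern".
Putting it together: [[river [meadow [mine [valley cedar]]]] [cavern chain]].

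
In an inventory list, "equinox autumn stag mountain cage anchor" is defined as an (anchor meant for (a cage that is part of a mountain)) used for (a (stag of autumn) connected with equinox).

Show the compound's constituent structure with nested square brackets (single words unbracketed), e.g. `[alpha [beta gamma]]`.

[[equinox [autumn stag]] [[mountain cage] anchor]]

Whole compound: head "anchor" (specifically "mountain cage anchor"), modifier "equinox autumn stag".
Within "equinox autumn stag", the head is "stag" (specifically "autumn stag") and the modifier is "equinox".
Within "autumn stag", the head is "stag" and the modifier is "autumn".
Within "mountain cage anchor", the head is "anchor" and the modifier is "mountain cage".
Within "mountain cage", the head is "cage" and the modifier is "mountain".
So the structure is [[equinox [autumn stag]] [[mountain cage] anchor]].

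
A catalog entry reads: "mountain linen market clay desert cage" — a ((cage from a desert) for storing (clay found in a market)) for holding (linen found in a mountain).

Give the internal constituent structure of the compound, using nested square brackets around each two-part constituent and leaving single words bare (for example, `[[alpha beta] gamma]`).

[[mountain linen] [[market clay] [desert cage]]]

Whole compound: head "cage" (specifically "market clay desert cage"), modifier "mountain linen".
Inside "mountain linen": head "linen", modifier "mountain".
Inside "market clay desert cage": head "cage" (specifically "desert cage"), modifier "market clay".
Inside "market clay": head "clay", modifier "market".
Inside "desert cage": head "cage", modifier "desert".
So the structure is [[mountain linen] [[market clay] [desert cage]]].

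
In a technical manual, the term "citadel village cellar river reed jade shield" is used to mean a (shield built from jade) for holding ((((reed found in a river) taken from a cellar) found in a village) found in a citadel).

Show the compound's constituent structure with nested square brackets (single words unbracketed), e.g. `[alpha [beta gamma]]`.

Overall it is a kind of shield (specifically "jade shield"); the modifier is "citadel village cellar river reed".
"citadel village cellar river reed" → head "reed" (specifically "village cellar river reed"), modifier "citadel".
"village cellar river reed" → head "reed" (specifically "cellar river reed"), modifier "village".
"cellar river reed" → head "reed" (specifically "river reed"), modifier "cellar".
"river reed" → head "reed", modifier "river".
"jade shield" → head "shield", modifier "jade".
Putting it together: [[citadel [village [cellar [river reed]]]] [jade shield]].

[[citadel [village [cellar [river reed]]]] [jade shield]]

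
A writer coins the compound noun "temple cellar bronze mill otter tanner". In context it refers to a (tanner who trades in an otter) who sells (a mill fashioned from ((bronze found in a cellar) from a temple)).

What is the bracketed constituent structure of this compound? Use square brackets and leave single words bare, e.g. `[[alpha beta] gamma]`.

At the top level: head "tanner" (specifically "otter tanner"); modifier "temple cellar bronze mill".
"temple cellar bronze mill" → head "mill", modifier "temple cellar bronze".
"temple cellar bronze" → head "bronze" (specifically "cellar bronze"), modifier "temple".
"cellar bronze" → head "bronze", modifier "cellar".
"otter tanner" → head "tanner", modifier "otter".
So the structure is [[[temple [cellar bronze]] mill] [otter tanner]].

[[[temple [cellar bronze]] mill] [otter tanner]]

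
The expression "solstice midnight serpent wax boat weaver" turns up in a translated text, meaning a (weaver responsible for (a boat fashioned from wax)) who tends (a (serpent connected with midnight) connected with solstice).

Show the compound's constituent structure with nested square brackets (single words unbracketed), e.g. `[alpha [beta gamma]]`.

[[solstice [midnight serpent]] [[wax boat] weaver]]

Overall it is a kind of weaver (specifically "wax boat weaver"); the modifier is "solstice midnight serpent".
Within "solstice midnight serpent", the head is "serpent" (specifically "midnight serpent") and the modifier is "solstice".
Within "midnight serpent", the head is "serpent" and the modifier is "midnight".
Within "wax boat weaver", the head is "weaver" and the modifier is "wax boat".
Within "wax boat", the head is "boat" and the modifier is "wax".
Assembled: [[solstice [midnight serpent]] [[wax boat] weaver]].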